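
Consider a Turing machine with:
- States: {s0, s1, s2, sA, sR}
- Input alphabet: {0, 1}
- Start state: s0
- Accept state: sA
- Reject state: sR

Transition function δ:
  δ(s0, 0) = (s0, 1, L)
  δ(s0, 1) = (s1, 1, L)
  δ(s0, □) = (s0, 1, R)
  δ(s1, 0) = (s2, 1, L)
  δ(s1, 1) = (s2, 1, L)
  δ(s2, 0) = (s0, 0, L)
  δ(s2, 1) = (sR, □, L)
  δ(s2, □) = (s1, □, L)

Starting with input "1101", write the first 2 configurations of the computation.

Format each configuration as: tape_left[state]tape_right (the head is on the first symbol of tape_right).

Transitions applied:
Step 1: δ(s0, 1) = (s1, 1, L)

The first 2 configurations are:
[s0]1101 ⊢ [s1]□1101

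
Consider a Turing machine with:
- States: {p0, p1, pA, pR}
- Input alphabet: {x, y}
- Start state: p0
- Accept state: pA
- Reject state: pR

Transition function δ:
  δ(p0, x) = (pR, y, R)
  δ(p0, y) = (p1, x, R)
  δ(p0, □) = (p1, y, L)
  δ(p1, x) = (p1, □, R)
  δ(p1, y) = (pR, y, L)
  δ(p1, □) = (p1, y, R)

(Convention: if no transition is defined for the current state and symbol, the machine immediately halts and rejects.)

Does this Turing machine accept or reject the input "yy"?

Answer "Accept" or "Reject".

Execution trace:
Initial: [p0]yy
Step 1: δ(p0, y) = (p1, x, R) → x[p1]y
Step 2: δ(p1, y) = (pR, y, L) → [pR]xy

The machine reaches the reject state pR and halts.

Answer: Reject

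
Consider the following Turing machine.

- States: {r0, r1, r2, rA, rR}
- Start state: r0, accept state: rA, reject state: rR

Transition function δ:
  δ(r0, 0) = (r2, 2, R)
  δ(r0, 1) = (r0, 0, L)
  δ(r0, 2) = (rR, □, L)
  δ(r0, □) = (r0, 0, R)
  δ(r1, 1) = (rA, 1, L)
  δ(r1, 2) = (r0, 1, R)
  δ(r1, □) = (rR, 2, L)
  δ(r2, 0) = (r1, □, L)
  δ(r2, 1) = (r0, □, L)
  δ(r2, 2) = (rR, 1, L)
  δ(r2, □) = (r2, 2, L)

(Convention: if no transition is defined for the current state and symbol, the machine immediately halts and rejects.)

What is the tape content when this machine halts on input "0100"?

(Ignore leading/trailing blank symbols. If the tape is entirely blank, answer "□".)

Execution trace:
Initial: [r0]0100
Step 1: δ(r0, 0) = (r2, 2, R) → 2[r2]100
Step 2: δ(r2, 1) = (r0, □, L) → [r0]2□00
Step 3: δ(r0, 2) = (rR, □, L) → [rR]□□□00

The machine reaches the reject state rR and halts.

Final tape (ignoring leading/trailing blanks): 00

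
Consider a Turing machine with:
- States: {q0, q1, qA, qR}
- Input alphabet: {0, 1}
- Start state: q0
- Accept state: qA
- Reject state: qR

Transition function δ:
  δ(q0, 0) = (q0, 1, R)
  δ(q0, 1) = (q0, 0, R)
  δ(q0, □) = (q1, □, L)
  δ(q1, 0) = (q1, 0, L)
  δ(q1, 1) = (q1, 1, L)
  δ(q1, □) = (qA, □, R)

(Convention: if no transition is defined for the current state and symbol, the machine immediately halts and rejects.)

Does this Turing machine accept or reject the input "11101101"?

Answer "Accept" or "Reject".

Execution trace:
Initial: [q0]11101101
Step 1: δ(q0, 1) = (q0, 0, R) → 0[q0]1101101
Step 2: δ(q0, 1) = (q0, 0, R) → 00[q0]101101
Step 3: δ(q0, 1) = (q0, 0, R) → 000[q0]01101
Step 4: δ(q0, 0) = (q0, 1, R) → 0001[q0]1101
Step 5: δ(q0, 1) = (q0, 0, R) → 00010[q0]101
Step 6: δ(q0, 1) = (q0, 0, R) → 000100[q0]01
Step 7: δ(q0, 0) = (q0, 1, R) → 0001001[q0]1
Step 8: δ(q0, 1) = (q0, 0, R) → 00010010[q0]□
Step 9: δ(q0, □) = (q1, □, L) → 0001001[q1]0□
Step 10: δ(q1, 0) = (q1, 0, L) → 000100[q1]10□
Step 11: δ(q1, 1) = (q1, 1, L) → 00010[q1]010□
Step 12: δ(q1, 0) = (q1, 0, L) → 0001[q1]0010□
Step 13: δ(q1, 0) = (q1, 0, L) → 000[q1]10010□
Step 14: δ(q1, 1) = (q1, 1, L) → 00[q1]010010□
Step 15: δ(q1, 0) = (q1, 0, L) → 0[q1]0010010□
Step 16: δ(q1, 0) = (q1, 0, L) → [q1]00010010□
Step 17: δ(q1, 0) = (q1, 0, L) → [q1]□00010010□
Step 18: δ(q1, □) = (qA, □, R) → □[qA]00010010□

The machine reaches the accept state qA and halts.

Answer: Accept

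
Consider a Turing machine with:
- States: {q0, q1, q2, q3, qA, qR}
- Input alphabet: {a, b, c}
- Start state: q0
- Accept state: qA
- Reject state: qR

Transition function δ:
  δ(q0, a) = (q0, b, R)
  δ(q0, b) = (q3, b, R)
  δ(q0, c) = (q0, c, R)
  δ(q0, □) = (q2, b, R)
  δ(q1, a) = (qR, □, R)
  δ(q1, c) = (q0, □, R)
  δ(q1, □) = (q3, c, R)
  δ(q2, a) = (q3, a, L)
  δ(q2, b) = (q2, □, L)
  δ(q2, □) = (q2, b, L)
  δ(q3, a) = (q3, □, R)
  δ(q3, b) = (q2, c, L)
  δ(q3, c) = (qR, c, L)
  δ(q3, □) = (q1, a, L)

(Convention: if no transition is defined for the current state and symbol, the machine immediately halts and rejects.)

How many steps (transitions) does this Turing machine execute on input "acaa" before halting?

Execution trace:
Initial: [q0]acaa
Step 1: δ(q0, a) = (q0, b, R) → b[q0]caa
Step 2: δ(q0, c) = (q0, c, R) → bc[q0]aa
Step 3: δ(q0, a) = (q0, b, R) → bcb[q0]a
Step 4: δ(q0, a) = (q0, b, R) → bcbb[q0]□
Step 5: δ(q0, □) = (q2, b, R) → bcbbb[q2]□
Step 6: δ(q2, □) = (q2, b, L) → bcbb[q2]bb
Step 7: δ(q2, b) = (q2, □, L) → bcb[q2]b□b
Step 8: δ(q2, b) = (q2, □, L) → bc[q2]b□□b
Step 9: δ(q2, b) = (q2, □, L) → b[q2]c□□□b

No transition is defined for δ(q2, c). By convention the machine halts and rejects.

The machine executed 9 steps before halting.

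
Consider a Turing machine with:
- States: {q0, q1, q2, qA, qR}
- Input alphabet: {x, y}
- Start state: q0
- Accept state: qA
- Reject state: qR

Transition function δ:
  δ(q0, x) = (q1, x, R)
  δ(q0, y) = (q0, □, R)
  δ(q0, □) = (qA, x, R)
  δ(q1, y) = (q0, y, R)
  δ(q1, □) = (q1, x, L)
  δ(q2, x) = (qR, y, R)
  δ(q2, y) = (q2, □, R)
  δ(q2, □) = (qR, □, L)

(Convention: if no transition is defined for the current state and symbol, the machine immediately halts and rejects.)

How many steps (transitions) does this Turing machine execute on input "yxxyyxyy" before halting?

Execution trace:
Initial: [q0]yxxyyxyy
Step 1: δ(q0, y) = (q0, □, R) → □[q0]xxyyxyy
Step 2: δ(q0, x) = (q1, x, R) → □x[q1]xyyxyy

No transition is defined for δ(q1, x). By convention the machine halts and rejects.

The machine executed 2 steps before halting.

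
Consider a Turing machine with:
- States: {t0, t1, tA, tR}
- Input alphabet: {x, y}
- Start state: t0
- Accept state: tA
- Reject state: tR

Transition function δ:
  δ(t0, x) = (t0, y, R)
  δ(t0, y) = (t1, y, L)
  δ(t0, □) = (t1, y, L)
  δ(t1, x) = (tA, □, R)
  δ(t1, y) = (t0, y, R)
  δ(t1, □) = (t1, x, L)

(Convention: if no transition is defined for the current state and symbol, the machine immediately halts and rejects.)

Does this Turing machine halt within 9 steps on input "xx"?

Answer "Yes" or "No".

Execution trace:
Initial: [t0]xx
Step 1: δ(t0, x) = (t0, y, R) → y[t0]x
Step 2: δ(t0, x) = (t0, y, R) → yy[t0]□
Step 3: δ(t0, □) = (t1, y, L) → y[t1]yy
Step 4: δ(t1, y) = (t0, y, R) → yy[t0]y
Step 5: δ(t0, y) = (t1, y, L) → y[t1]yy
Step 6: δ(t1, y) = (t0, y, R) → yy[t0]y
Step 7: δ(t0, y) = (t1, y, L) → y[t1]yy
Step 8: δ(t1, y) = (t0, y, R) → yy[t0]y
Step 9: δ(t0, y) = (t1, y, L) → y[t1]yy

The machine has not reached a halting state after 9 steps.
The machine did not halt within the 9-step bound.

Answer: No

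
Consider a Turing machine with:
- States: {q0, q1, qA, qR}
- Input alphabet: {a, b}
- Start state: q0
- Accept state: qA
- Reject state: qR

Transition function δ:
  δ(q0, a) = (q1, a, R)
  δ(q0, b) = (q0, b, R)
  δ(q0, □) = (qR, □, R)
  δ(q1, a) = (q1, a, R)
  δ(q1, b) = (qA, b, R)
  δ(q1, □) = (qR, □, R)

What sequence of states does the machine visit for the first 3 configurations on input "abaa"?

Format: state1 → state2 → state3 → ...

Execution trace:
Initial: [q0]abaa
Step 1: δ(q0, a) = (q1, a, R) → a[q1]baa
Step 2: δ(q1, b) = (qA, b, R) → ab[qA]aa

The machine reaches the accept state qA and halts.

State sequence: q0 → q1 → qA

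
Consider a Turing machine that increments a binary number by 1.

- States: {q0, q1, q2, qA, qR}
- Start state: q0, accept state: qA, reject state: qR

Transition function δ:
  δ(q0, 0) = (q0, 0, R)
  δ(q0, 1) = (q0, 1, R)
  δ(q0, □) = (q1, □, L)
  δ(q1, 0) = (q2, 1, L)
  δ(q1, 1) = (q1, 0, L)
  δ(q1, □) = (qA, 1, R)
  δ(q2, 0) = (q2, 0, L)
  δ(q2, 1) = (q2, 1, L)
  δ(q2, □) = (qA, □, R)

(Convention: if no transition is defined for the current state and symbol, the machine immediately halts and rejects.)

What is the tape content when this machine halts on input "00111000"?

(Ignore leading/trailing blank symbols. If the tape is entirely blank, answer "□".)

Execution trace:
Initial: [q0]00111000
Step 1: δ(q0, 0) = (q0, 0, R) → 0[q0]0111000
Step 2: δ(q0, 0) = (q0, 0, R) → 00[q0]111000
Step 3: δ(q0, 1) = (q0, 1, R) → 001[q0]11000
Step 4: δ(q0, 1) = (q0, 1, R) → 0011[q0]1000
Step 5: δ(q0, 1) = (q0, 1, R) → 00111[q0]000
Step 6: δ(q0, 0) = (q0, 0, R) → 001110[q0]00
Step 7: δ(q0, 0) = (q0, 0, R) → 0011100[q0]0
Step 8: δ(q0, 0) = (q0, 0, R) → 00111000[q0]□
Step 9: δ(q0, □) = (q1, □, L) → 0011100[q1]0□
Step 10: δ(q1, 0) = (q2, 1, L) → 001110[q2]01□
Step 11: δ(q2, 0) = (q2, 0, L) → 00111[q2]001□
Step 12: δ(q2, 0) = (q2, 0, L) → 0011[q2]1001□
Step 13: δ(q2, 1) = (q2, 1, L) → 001[q2]11001□
Step 14: δ(q2, 1) = (q2, 1, L) → 00[q2]111001□
Step 15: δ(q2, 1) = (q2, 1, L) → 0[q2]0111001□
Step 16: δ(q2, 0) = (q2, 0, L) → [q2]00111001□
Step 17: δ(q2, 0) = (q2, 0, L) → [q2]□00111001□
Step 18: δ(q2, □) = (qA, □, R) → □[qA]00111001□

The machine reaches the accept state qA and halts.

Final tape (ignoring leading/trailing blanks): 00111001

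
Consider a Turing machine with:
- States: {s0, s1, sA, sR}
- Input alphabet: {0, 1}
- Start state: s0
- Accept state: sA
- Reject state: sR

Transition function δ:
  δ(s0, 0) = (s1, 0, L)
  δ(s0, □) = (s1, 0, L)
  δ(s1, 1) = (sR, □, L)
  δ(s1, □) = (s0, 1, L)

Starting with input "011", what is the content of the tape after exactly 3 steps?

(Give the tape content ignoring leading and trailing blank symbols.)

Execution trace:
Initial: [s0]011
Step 1: δ(s0, 0) = (s1, 0, L) → [s1]□011
Step 2: δ(s1, □) = (s0, 1, L) → [s0]□1011
Step 3: δ(s0, □) = (s1, 0, L) → [s1]□01011

After 3 steps, the tape (ignoring leading/trailing blanks) is: 01011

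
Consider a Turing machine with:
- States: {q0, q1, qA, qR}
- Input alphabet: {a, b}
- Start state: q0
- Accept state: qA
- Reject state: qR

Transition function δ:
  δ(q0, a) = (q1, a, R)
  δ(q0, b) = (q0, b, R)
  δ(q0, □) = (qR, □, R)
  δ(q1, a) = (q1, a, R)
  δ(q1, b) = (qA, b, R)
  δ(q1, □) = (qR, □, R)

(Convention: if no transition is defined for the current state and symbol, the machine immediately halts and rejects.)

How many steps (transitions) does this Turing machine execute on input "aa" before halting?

Execution trace:
Initial: [q0]aa
Step 1: δ(q0, a) = (q1, a, R) → a[q1]a
Step 2: δ(q1, a) = (q1, a, R) → aa[q1]□
Step 3: δ(q1, □) = (qR, □, R) → aa□[qR]□

The machine reaches the reject state qR and halts.

The machine executed 3 steps before halting.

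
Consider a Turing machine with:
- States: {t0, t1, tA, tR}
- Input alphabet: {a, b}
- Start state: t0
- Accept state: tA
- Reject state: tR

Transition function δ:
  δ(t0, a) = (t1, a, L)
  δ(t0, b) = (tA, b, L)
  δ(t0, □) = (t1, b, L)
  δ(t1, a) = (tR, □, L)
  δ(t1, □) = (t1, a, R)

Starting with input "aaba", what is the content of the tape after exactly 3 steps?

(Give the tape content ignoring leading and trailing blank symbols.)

Execution trace:
Initial: [t0]aaba
Step 1: δ(t0, a) = (t1, a, L) → [t1]□aaba
Step 2: δ(t1, □) = (t1, a, R) → a[t1]aaba
Step 3: δ(t1, a) = (tR, □, L) → [tR]a□aba

The machine reaches the reject state tR and halts.

After 3 steps, the tape (ignoring leading/trailing blanks) is: a□aba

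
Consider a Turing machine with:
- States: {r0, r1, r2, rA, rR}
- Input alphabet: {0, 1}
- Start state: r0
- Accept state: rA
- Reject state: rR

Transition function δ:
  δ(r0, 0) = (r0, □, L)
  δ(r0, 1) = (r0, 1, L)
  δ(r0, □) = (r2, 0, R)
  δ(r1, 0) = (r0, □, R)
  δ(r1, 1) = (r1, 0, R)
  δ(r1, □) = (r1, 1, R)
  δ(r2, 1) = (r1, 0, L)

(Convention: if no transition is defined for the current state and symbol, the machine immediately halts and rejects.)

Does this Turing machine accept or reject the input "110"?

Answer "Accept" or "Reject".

Execution trace:
Initial: [r0]110
Step 1: δ(r0, 1) = (r0, 1, L) → [r0]□110
Step 2: δ(r0, □) = (r2, 0, R) → 0[r2]110
Step 3: δ(r2, 1) = (r1, 0, L) → [r1]0010
Step 4: δ(r1, 0) = (r0, □, R) → □[r0]010
Step 5: δ(r0, 0) = (r0, □, L) → [r0]□□10
Step 6: δ(r0, □) = (r2, 0, R) → 0[r2]□10

No transition is defined for δ(r2, □). By convention the machine halts and rejects.

Answer: Reject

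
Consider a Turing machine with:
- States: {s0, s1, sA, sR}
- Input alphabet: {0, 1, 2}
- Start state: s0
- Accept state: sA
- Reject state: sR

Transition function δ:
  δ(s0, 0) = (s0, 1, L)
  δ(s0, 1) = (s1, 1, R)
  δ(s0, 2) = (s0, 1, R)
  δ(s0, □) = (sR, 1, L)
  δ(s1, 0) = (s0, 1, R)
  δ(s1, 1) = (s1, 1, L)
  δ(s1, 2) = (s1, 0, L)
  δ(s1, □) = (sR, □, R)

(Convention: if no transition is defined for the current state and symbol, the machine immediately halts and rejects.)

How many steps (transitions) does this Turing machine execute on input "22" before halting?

Execution trace:
Initial: [s0]22
Step 1: δ(s0, 2) = (s0, 1, R) → 1[s0]2
Step 2: δ(s0, 2) = (s0, 1, R) → 11[s0]□
Step 3: δ(s0, □) = (sR, 1, L) → 1[sR]11

The machine reaches the reject state sR and halts.

The machine executed 3 steps before halting.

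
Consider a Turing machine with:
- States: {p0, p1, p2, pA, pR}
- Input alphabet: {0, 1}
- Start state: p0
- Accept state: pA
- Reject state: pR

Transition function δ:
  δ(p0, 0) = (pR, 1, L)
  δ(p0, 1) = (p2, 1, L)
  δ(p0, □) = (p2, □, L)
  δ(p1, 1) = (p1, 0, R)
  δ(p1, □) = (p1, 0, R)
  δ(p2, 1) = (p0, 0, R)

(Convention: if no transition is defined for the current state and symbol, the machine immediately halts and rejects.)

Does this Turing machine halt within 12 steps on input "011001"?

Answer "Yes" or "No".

Execution trace:
Initial: [p0]011001
Step 1: δ(p0, 0) = (pR, 1, L) → [pR]□111001

The machine reaches the reject state pR and halts.
The machine halted after 1 step (within the 12-step bound).

Answer: Yes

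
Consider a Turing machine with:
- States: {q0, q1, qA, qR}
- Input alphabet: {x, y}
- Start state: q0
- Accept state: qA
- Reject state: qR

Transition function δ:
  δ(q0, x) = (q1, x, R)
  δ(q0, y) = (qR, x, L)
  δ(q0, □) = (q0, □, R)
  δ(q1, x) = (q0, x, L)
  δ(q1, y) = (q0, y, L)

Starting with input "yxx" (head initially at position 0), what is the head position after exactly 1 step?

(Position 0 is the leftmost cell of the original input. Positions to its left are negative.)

Execution trace (head position shown):
Step 0: [q0]yxx  (head at position 0)
Step 1: move left → [qR]□xxx  (head at position -1)

After 1 step, the head is at position -1.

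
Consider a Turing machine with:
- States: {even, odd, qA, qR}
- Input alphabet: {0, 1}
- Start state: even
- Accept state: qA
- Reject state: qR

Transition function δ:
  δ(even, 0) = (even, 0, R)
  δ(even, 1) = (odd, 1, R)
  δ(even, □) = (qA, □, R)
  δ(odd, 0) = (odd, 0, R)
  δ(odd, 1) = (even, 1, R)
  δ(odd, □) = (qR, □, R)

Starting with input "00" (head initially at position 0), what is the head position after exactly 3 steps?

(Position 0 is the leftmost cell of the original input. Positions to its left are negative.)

Execution trace (head position shown):
Step 0: [even]00  (head at position 0)
Step 1: move right → 0[even]0  (head at position 1)
Step 2: move right → 00[even]□  (head at position 2)
Step 3: move right → 00□[qA]□  (head at position 3)

After 3 steps, the head is at position 3.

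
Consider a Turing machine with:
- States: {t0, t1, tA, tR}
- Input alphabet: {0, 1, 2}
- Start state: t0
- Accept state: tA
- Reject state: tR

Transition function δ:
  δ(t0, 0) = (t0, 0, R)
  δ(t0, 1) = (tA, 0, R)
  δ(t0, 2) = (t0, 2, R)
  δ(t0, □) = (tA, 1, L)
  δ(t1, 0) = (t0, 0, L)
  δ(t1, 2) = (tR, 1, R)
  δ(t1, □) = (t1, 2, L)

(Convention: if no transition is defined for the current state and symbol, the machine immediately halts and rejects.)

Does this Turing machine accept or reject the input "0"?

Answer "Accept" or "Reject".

Execution trace:
Initial: [t0]0
Step 1: δ(t0, 0) = (t0, 0, R) → 0[t0]□
Step 2: δ(t0, □) = (tA, 1, L) → [tA]01

The machine reaches the accept state tA and halts.

Answer: Accept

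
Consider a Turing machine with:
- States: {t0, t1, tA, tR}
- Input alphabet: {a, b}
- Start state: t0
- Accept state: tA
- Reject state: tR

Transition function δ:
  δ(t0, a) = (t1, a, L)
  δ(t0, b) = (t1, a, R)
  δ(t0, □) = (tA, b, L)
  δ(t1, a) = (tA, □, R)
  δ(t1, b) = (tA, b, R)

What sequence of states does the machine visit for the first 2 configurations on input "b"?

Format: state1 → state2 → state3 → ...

Execution trace:
Initial: [t0]b
Step 1: δ(t0, b) = (t1, a, R) → a[t1]□

No transition is defined for δ(t1, □). By convention the machine halts and rejects.

State sequence: t0 → t1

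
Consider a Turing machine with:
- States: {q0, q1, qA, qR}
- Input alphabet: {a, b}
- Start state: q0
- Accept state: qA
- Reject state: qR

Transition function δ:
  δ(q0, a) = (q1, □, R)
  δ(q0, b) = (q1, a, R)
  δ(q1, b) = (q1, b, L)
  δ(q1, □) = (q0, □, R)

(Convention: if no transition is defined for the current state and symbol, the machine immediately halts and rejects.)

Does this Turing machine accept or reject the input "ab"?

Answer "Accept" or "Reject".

Execution trace:
Initial: [q0]ab
Step 1: δ(q0, a) = (q1, □, R) → □[q1]b
Step 2: δ(q1, b) = (q1, b, L) → [q1]□b
Step 3: δ(q1, □) = (q0, □, R) → □[q0]b
Step 4: δ(q0, b) = (q1, a, R) → □a[q1]□
Step 5: δ(q1, □) = (q0, □, R) → □a□[q0]□

No transition is defined for δ(q0, □). By convention the machine halts and rejects.

Answer: Reject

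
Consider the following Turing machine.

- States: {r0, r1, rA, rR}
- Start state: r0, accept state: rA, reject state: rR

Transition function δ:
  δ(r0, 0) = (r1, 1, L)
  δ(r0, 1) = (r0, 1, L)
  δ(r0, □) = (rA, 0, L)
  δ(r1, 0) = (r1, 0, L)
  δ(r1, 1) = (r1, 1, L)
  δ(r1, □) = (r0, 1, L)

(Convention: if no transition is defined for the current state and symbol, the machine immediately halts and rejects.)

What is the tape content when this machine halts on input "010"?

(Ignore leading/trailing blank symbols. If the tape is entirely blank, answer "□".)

Execution trace:
Initial: [r0]010
Step 1: δ(r0, 0) = (r1, 1, L) → [r1]□110
Step 2: δ(r1, □) = (r0, 1, L) → [r0]□1110
Step 3: δ(r0, □) = (rA, 0, L) → [rA]□01110

The machine reaches the accept state rA and halts.

Final tape (ignoring leading/trailing blanks): 01110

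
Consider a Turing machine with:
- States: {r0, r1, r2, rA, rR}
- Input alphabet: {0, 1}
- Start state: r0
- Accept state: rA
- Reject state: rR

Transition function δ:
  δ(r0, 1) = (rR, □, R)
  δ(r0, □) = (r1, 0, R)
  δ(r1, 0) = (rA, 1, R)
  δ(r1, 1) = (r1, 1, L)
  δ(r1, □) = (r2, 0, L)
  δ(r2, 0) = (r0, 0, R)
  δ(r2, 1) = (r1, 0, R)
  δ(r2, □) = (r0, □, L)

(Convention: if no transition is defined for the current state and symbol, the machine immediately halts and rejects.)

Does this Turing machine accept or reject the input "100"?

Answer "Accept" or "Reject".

Execution trace:
Initial: [r0]100
Step 1: δ(r0, 1) = (rR, □, R) → □[rR]00

The machine reaches the reject state rR and halts.

Answer: Reject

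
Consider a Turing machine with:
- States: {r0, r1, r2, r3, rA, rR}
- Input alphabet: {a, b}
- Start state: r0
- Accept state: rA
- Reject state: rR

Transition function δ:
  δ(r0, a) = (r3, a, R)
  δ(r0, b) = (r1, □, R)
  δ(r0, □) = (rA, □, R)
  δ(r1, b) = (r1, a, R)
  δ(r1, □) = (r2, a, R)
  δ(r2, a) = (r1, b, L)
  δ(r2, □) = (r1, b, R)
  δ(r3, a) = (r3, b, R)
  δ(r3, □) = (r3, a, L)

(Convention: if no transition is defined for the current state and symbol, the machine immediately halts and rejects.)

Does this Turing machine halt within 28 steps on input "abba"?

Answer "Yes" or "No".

Execution trace:
Initial: [r0]abba
Step 1: δ(r0, a) = (r3, a, R) → a[r3]bba

No transition is defined for δ(r3, b). By convention the machine halts and rejects.
The machine halted after 1 step (within the 28-step bound).

Answer: Yes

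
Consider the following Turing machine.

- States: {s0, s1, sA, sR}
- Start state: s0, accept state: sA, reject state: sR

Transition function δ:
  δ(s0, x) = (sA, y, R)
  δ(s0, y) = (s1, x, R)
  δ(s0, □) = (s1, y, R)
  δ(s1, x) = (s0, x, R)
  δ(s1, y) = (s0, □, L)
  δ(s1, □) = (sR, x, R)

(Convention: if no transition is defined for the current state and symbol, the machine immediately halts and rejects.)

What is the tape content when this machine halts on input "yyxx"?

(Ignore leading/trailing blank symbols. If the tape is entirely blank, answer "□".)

Execution trace:
Initial: [s0]yyxx
Step 1: δ(s0, y) = (s1, x, R) → x[s1]yxx
Step 2: δ(s1, y) = (s0, □, L) → [s0]x□xx
Step 3: δ(s0, x) = (sA, y, R) → y[sA]□xx

The machine reaches the accept state sA and halts.

Final tape (ignoring leading/trailing blanks): y□xx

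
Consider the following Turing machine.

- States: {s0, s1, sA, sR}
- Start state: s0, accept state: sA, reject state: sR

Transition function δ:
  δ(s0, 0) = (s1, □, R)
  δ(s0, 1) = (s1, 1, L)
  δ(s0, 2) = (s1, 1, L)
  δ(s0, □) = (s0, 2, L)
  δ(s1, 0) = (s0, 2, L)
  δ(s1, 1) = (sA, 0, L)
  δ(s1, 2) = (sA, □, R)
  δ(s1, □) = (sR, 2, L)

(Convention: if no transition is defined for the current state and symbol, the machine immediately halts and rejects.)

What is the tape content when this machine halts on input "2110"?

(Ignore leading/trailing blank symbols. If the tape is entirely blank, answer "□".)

Execution trace:
Initial: [s0]2110
Step 1: δ(s0, 2) = (s1, 1, L) → [s1]□1110
Step 2: δ(s1, □) = (sR, 2, L) → [sR]□21110

The machine reaches the reject state sR and halts.

Final tape (ignoring leading/trailing blanks): 21110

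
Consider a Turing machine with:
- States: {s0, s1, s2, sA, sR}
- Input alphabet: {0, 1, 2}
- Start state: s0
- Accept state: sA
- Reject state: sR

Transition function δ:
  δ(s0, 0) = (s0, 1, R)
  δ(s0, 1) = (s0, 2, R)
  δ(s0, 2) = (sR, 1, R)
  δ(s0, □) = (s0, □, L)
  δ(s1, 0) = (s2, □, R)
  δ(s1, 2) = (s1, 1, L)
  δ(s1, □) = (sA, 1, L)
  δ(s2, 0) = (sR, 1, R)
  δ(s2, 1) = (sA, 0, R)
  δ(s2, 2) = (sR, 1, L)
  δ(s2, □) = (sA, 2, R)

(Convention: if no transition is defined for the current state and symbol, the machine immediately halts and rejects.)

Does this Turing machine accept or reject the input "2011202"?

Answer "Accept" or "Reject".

Execution trace:
Initial: [s0]2011202
Step 1: δ(s0, 2) = (sR, 1, R) → 1[sR]011202

The machine reaches the reject state sR and halts.

Answer: Reject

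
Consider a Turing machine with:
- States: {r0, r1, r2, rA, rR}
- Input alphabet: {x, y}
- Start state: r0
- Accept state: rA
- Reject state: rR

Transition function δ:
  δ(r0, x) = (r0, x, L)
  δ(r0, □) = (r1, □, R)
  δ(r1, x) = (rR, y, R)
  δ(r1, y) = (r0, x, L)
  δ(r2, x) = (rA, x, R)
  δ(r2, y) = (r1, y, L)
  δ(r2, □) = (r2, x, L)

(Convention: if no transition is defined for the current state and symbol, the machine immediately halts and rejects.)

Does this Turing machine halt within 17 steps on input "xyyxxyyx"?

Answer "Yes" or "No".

Execution trace:
Initial: [r0]xyyxxyyx
Step 1: δ(r0, x) = (r0, x, L) → [r0]□xyyxxyyx
Step 2: δ(r0, □) = (r1, □, R) → □[r1]xyyxxyyx
Step 3: δ(r1, x) = (rR, y, R) → □y[rR]yyxxyyx

The machine reaches the reject state rR and halts.
The machine halted after 3 steps (within the 17-step bound).

Answer: Yes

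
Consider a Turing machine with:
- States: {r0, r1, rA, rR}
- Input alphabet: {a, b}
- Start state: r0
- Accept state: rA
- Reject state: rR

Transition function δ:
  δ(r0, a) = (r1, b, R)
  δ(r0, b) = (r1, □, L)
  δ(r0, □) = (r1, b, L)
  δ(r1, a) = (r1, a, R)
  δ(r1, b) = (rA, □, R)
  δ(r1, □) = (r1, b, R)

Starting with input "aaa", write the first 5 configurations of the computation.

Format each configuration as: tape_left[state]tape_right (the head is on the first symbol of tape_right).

Transitions applied:
Step 1: δ(r0, a) = (r1, b, R)
Step 2: δ(r1, a) = (r1, a, R)
Step 3: δ(r1, a) = (r1, a, R)
Step 4: δ(r1, □) = (r1, b, R)

The first 5 configurations are:
[r0]aaa ⊢ b[r1]aa ⊢ ba[r1]a ⊢ baa[r1]□ ⊢ baab[r1]□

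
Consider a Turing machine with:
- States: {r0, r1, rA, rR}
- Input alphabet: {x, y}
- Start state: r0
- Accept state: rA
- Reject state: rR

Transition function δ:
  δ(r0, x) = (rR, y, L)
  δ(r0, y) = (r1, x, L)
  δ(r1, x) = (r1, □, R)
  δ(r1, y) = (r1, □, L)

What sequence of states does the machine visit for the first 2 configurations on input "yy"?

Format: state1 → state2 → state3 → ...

Execution trace:
Initial: [r0]yy
Step 1: δ(r0, y) = (r1, x, L) → [r1]□xy

No transition is defined for δ(r1, □). By convention the machine halts and rejects.

State sequence: r0 → r1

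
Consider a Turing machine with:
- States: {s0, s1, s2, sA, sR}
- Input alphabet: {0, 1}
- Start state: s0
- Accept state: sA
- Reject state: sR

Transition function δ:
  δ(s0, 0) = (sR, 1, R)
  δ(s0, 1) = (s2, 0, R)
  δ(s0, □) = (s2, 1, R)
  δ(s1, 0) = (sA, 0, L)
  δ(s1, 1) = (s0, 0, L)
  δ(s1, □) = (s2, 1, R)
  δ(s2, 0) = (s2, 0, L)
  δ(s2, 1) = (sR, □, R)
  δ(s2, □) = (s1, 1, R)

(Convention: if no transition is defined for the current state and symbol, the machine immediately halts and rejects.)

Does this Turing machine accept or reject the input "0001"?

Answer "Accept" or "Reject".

Execution trace:
Initial: [s0]0001
Step 1: δ(s0, 0) = (sR, 1, R) → 1[sR]001

The machine reaches the reject state sR and halts.

Answer: Reject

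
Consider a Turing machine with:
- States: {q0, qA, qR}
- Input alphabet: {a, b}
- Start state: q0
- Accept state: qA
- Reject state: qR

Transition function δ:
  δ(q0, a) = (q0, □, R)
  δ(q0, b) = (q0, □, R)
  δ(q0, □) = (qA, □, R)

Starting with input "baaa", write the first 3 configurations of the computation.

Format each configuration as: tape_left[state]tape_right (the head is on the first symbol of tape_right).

Transitions applied:
Step 1: δ(q0, b) = (q0, □, R)
Step 2: δ(q0, a) = (q0, □, R)

The first 3 configurations are:
[q0]baaa ⊢ □[q0]aaa ⊢ □□[q0]aa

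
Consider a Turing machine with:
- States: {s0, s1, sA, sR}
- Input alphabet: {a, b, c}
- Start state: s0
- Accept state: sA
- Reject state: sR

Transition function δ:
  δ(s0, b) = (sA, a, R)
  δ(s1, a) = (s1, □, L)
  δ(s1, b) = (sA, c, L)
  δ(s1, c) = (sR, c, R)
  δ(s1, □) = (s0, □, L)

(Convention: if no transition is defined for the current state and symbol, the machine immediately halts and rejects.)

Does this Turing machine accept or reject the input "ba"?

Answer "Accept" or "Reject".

Execution trace:
Initial: [s0]ba
Step 1: δ(s0, b) = (sA, a, R) → a[sA]a

The machine reaches the accept state sA and halts.

Answer: Accept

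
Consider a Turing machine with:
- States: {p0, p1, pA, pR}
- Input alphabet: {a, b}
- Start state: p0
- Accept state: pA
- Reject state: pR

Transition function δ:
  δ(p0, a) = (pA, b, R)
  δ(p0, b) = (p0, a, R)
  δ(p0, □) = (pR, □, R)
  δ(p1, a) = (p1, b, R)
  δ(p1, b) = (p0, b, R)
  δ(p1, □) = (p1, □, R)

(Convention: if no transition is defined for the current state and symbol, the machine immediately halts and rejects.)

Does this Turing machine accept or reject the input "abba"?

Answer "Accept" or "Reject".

Execution trace:
Initial: [p0]abba
Step 1: δ(p0, a) = (pA, b, R) → b[pA]bba

The machine reaches the accept state pA and halts.

Answer: Accept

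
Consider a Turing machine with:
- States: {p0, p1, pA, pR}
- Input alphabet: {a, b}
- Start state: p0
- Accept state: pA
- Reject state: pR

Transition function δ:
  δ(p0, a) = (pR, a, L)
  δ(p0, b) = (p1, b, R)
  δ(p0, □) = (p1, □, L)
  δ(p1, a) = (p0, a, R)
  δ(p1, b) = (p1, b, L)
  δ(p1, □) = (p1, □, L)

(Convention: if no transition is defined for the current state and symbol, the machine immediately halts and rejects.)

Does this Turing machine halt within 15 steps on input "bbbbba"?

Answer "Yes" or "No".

Execution trace:
Initial: [p0]bbbbba
Step 1: δ(p0, b) = (p1, b, R) → b[p1]bbbba
Step 2: δ(p1, b) = (p1, b, L) → [p1]bbbbba
Step 3: δ(p1, b) = (p1, b, L) → [p1]□bbbbba
Step 4: δ(p1, □) = (p1, □, L) → [p1]□□bbbbba
Step 5: δ(p1, □) = (p1, □, L) → [p1]□□□bbbbba
Step 6: δ(p1, □) = (p1, □, L) → [p1]□□□□bbbbba
Step 7: δ(p1, □) = (p1, □, L) → [p1]□□□□□bbbbba
Step 8: δ(p1, □) = (p1, □, L) → [p1]□□□□□□bbbbba
Step 9: δ(p1, □) = (p1, □, L) → [p1]□□□□□□□bbbbba
Step 10: δ(p1, □) = (p1, □, L) → [p1]□□□□□□□□bbbbba
Step 11: δ(p1, □) = (p1, □, L) → [p1]□□□□□□□□□bbbbba
Step 12: δ(p1, □) = (p1, □, L) → [p1]□□□□□□□□□□bbbbba
Step 13: δ(p1, □) = (p1, □, L) → [p1]□□□□□□□□□□□bbbbba
Step 14: δ(p1, □) = (p1, □, L) → [p1]□□□□□□□□□□□□bbbbba
Step 15: δ(p1, □) = (p1, □, L) → [p1]□□□□□□□□□□□□□bbbbba

The machine has not reached a halting state after 15 steps.
The machine did not halt within the 15-step bound.

Answer: No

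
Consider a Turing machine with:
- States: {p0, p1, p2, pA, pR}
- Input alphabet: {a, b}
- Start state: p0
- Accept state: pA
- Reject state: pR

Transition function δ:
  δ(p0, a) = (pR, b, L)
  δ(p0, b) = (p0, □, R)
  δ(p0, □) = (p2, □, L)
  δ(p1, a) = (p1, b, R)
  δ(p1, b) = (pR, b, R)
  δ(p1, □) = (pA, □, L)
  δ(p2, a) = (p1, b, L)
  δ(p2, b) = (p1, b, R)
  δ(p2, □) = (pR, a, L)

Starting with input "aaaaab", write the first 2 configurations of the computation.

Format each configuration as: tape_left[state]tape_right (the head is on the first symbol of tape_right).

Transitions applied:
Step 1: δ(p0, a) = (pR, b, L)

The first 2 configurations are:
[p0]aaaaab ⊢ [pR]□baaaab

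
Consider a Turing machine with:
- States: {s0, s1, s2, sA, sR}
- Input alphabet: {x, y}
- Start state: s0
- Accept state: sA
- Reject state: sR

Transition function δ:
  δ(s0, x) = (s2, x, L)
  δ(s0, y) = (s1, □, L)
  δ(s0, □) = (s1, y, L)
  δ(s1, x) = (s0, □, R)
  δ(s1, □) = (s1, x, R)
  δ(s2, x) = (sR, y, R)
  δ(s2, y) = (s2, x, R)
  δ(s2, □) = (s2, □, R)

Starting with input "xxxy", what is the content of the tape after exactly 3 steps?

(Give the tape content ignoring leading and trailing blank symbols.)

Execution trace:
Initial: [s0]xxxy
Step 1: δ(s0, x) = (s2, x, L) → [s2]□xxxy
Step 2: δ(s2, □) = (s2, □, R) → □[s2]xxxy
Step 3: δ(s2, x) = (sR, y, R) → □y[sR]xxy

The machine reaches the reject state sR and halts.

After 3 steps, the tape (ignoring leading/trailing blanks) is: yxxy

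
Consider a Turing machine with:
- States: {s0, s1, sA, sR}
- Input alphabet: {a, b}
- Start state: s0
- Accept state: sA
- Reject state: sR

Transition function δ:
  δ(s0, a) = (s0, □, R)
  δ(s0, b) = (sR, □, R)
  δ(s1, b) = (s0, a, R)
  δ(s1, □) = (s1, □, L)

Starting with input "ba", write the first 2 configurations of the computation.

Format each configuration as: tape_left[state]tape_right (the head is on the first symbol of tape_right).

Transitions applied:
Step 1: δ(s0, b) = (sR, □, R)

The first 2 configurations are:
[s0]ba ⊢ □[sR]a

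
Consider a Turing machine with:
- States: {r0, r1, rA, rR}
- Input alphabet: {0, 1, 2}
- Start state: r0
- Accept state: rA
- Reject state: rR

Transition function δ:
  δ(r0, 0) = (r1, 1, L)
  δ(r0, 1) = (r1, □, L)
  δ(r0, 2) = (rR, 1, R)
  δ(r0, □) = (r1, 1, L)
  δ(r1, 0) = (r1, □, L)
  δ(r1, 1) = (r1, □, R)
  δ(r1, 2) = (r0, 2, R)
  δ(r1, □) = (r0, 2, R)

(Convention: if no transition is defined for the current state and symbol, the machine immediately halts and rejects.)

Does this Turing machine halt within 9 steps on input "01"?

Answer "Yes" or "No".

Execution trace:
Initial: [r0]01
Step 1: δ(r0, 0) = (r1, 1, L) → [r1]□11
Step 2: δ(r1, □) = (r0, 2, R) → 2[r0]11
Step 3: δ(r0, 1) = (r1, □, L) → [r1]2□1
Step 4: δ(r1, 2) = (r0, 2, R) → 2[r0]□1
Step 5: δ(r0, □) = (r1, 1, L) → [r1]211
Step 6: δ(r1, 2) = (r0, 2, R) → 2[r0]11
Step 7: δ(r0, 1) = (r1, □, L) → [r1]2□1
Step 8: δ(r1, 2) = (r0, 2, R) → 2[r0]□1
Step 9: δ(r0, □) = (r1, 1, L) → [r1]211

The machine has not reached a halting state after 9 steps.
The machine did not halt within the 9-step bound.

Answer: No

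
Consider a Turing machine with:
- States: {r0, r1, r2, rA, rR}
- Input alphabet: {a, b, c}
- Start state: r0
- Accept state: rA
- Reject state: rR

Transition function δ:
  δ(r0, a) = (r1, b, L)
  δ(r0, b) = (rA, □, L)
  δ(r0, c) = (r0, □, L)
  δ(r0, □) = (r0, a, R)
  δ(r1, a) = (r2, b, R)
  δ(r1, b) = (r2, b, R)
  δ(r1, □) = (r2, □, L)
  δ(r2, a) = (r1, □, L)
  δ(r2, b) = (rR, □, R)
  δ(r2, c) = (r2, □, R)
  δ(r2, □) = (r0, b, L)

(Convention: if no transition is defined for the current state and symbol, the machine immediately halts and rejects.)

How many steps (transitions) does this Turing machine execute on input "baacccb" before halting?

Execution trace:
Initial: [r0]baacccb
Step 1: δ(r0, b) = (rA, □, L) → [rA]□□aacccb

The machine reaches the accept state rA and halts.

The machine executed 1 step before halting.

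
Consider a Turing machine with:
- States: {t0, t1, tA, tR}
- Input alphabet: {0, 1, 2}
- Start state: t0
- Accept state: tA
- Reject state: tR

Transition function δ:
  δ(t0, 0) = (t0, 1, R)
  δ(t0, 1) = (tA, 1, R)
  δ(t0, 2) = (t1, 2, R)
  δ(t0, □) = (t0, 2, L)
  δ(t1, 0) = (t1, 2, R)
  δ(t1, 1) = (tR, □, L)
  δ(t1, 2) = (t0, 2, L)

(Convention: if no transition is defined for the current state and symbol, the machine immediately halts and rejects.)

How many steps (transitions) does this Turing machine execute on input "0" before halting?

Execution trace:
Initial: [t0]0
Step 1: δ(t0, 0) = (t0, 1, R) → 1[t0]□
Step 2: δ(t0, □) = (t0, 2, L) → [t0]12
Step 3: δ(t0, 1) = (tA, 1, R) → 1[tA]2

The machine reaches the accept state tA and halts.

The machine executed 3 steps before halting.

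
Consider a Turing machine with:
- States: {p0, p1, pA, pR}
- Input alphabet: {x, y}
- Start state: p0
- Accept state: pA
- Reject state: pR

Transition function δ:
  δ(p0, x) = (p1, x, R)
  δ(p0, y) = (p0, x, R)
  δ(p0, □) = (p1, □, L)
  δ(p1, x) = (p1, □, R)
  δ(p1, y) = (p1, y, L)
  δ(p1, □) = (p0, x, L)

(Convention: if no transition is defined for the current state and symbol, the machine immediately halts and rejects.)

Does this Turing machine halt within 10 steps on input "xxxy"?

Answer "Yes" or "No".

Execution trace:
Initial: [p0]xxxy
Step 1: δ(p0, x) = (p1, x, R) → x[p1]xxy
Step 2: δ(p1, x) = (p1, □, R) → x□[p1]xy
Step 3: δ(p1, x) = (p1, □, R) → x□□[p1]y
Step 4: δ(p1, y) = (p1, y, L) → x□[p1]□y
Step 5: δ(p1, □) = (p0, x, L) → x[p0]□xy
Step 6: δ(p0, □) = (p1, □, L) → [p1]x□xy
Step 7: δ(p1, x) = (p1, □, R) → □[p1]□xy
Step 8: δ(p1, □) = (p0, x, L) → [p0]□xxy
Step 9: δ(p0, □) = (p1, □, L) → [p1]□□xxy
Step 10: δ(p1, □) = (p0, x, L) → [p0]□x□xxy

The machine has not reached a halting state after 10 steps.
The machine did not halt within the 10-step bound.

Answer: No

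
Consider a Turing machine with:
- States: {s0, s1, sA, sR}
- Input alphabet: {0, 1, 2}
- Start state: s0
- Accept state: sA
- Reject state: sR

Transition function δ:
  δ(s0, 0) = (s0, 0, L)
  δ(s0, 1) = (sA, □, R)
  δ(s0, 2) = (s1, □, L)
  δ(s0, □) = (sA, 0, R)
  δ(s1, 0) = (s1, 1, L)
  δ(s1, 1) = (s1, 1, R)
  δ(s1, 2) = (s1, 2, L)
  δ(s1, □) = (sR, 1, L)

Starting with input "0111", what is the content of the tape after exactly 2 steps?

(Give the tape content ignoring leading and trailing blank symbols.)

Execution trace:
Initial: [s0]0111
Step 1: δ(s0, 0) = (s0, 0, L) → [s0]□0111
Step 2: δ(s0, □) = (sA, 0, R) → 0[sA]0111

The machine reaches the accept state sA and halts.

After 2 steps, the tape (ignoring leading/trailing blanks) is: 00111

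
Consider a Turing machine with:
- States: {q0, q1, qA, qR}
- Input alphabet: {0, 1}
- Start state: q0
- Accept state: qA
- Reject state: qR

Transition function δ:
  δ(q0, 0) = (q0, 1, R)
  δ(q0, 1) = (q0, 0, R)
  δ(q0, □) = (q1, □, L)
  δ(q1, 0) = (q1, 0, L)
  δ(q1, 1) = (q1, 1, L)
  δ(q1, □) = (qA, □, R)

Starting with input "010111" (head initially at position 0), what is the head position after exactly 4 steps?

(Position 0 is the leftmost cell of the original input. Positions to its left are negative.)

Execution trace (head position shown):
Step 0: [q0]010111  (head at position 0)
Step 1: move right → 1[q0]10111  (head at position 1)
Step 2: move right → 10[q0]0111  (head at position 2)
Step 3: move right → 101[q0]111  (head at position 3)
Step 4: move right → 1010[q0]11  (head at position 4)

After 4 steps, the head is at position 4.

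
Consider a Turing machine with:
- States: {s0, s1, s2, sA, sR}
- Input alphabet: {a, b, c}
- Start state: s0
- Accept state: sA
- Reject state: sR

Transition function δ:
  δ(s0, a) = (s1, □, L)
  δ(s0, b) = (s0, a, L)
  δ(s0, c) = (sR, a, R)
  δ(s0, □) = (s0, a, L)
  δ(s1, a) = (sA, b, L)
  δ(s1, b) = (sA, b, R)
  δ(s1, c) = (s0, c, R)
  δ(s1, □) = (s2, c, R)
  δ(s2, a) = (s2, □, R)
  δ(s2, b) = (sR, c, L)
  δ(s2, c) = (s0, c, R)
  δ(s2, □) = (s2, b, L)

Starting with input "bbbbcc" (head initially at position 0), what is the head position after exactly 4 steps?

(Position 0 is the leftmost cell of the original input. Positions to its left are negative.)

Execution trace (head position shown):
Step 0: [s0]bbbbcc  (head at position 0)
Step 1: move left → [s0]□abbbcc  (head at position -1)
Step 2: move left → [s0]□aabbbcc  (head at position -2)
Step 3: move left → [s0]□aaabbbcc  (head at position -3)
Step 4: move left → [s0]□aaaabbbcc  (head at position -4)

After 4 steps, the head is at position -4.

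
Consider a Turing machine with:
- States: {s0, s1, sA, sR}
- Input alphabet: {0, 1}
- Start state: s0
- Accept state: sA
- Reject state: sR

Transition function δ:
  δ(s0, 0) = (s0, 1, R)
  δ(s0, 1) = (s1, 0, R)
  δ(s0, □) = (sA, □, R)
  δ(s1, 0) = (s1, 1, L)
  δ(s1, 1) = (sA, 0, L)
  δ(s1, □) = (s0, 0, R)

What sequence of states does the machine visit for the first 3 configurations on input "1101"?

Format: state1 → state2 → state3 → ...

Execution trace:
Initial: [s0]1101
Step 1: δ(s0, 1) = (s1, 0, R) → 0[s1]101
Step 2: δ(s1, 1) = (sA, 0, L) → [sA]0001

The machine reaches the accept state sA and halts.

State sequence: s0 → s1 → sA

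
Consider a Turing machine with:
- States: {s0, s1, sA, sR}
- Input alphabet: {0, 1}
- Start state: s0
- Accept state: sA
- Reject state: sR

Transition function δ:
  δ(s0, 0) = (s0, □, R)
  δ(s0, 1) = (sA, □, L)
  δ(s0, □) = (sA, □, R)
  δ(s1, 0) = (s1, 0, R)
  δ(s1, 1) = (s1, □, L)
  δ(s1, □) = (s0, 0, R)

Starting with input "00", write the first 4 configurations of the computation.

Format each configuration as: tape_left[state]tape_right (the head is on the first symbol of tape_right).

Transitions applied:
Step 1: δ(s0, 0) = (s0, □, R)
Step 2: δ(s0, 0) = (s0, □, R)
Step 3: δ(s0, □) = (sA, □, R)

The first 4 configurations are:
[s0]00 ⊢ □[s0]0 ⊢ □□[s0]□ ⊢ □□□[sA]□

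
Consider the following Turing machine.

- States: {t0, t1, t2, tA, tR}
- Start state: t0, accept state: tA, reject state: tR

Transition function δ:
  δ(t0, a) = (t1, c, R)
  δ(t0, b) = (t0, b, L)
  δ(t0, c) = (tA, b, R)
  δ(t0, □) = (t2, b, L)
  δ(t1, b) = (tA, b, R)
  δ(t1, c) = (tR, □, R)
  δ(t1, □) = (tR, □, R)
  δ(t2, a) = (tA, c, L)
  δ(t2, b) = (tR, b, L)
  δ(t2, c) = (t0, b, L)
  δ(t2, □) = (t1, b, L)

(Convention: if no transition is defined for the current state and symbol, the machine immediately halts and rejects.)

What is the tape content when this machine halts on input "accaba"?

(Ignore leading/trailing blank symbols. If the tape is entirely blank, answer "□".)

Execution trace:
Initial: [t0]accaba
Step 1: δ(t0, a) = (t1, c, R) → c[t1]ccaba
Step 2: δ(t1, c) = (tR, □, R) → c□[tR]caba

The machine reaches the reject state tR and halts.

Final tape (ignoring leading/trailing blanks): c□caba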